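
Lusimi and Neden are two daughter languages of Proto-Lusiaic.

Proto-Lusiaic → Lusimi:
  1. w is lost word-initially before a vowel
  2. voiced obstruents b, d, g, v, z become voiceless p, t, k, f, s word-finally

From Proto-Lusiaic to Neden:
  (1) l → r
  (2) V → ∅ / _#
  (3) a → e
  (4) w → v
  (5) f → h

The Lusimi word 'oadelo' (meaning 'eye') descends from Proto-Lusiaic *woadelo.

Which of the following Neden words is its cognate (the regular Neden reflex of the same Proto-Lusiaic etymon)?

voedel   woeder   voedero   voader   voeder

Neden: *woadelo > woadero > woader > woeder > voeder  (by unconditioned shift, apocope, vowel merger, unconditioned shift)
Among the options, 'voeder' alone shows every Neden change applied in order.

voeder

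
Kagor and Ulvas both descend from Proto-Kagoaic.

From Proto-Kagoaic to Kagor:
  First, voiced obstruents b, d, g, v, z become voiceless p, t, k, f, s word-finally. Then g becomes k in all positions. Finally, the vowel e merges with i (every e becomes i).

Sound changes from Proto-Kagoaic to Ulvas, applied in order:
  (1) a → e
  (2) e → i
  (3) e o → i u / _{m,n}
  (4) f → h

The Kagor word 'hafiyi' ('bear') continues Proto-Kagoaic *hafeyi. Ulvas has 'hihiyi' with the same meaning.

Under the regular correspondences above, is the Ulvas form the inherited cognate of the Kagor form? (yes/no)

Derive the expected Ulvas reflex of *hafeyi:
Ulvas: start from *hafeyi.
  rule 1 (vowel merger): hafeyi → hefeyi
  rule 2 (vowel merger): hefeyi → hifiyi
  rule 3: no change — hifiyi
  rule 4 (unconditioned shift): hifiyi → hihiyi
  ⇒ Ulvas hihiyi
Ulvas 'hihiyi' matches the regular reflex exactly, so the pair is cognate.

yes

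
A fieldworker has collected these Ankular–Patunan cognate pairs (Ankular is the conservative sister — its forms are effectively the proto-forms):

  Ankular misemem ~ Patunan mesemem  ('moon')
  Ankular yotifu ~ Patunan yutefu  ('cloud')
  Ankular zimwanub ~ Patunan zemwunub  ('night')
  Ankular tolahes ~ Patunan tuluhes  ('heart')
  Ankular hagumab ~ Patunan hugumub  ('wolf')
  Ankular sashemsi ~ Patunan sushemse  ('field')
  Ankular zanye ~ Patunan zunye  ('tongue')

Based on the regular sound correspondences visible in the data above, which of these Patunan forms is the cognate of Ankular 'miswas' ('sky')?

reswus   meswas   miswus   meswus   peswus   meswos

meswus

misemem ~ mesemem — Ankular i corresponds to Patunan e after a consonant, before a consonant other than r, m, n, p, b, f, v.
tolahes ~ tuluhes, hagumab ~ hugumub — Ankular a corresponds to Patunan u after a consonant, before a consonant other than r, m, n, p, b, f, v.
Applying these to Ankular 'miswas':
  miswas → meswas   (i→e after a consonant, before a consonant other than r, m, n, p, b, f, v)
  meswas → meswus   (a→u after a consonant, before a consonant other than r, m, n, p, b, f, v)
So the Patunan cognate is 'meswus'.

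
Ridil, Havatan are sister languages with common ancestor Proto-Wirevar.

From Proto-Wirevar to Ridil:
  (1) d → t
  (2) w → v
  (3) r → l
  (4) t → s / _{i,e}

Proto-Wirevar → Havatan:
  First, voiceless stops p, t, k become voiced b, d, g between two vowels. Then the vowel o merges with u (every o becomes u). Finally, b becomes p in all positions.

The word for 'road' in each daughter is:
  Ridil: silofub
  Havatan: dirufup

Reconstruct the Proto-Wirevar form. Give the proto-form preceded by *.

*dirofub

Position 4: Ridil has o, Havatan has u. Ridil preserves o here (none of its changes turn any other segment into o), so the proto-segment is *o.
Position 1: Ridil has s, Havatan has d. Taking the neighbouring segments as reconstructed: Ridil s could go back to *t or *d or *s; Havatan d can only go back to *d — the one source consistent with every daughter is *d.
Position 3: Ridil has l, Havatan has r. Havatan preserves r here (none of its changes turn any other segment into r), so the proto-segment is *r.
This points to *dirofub. Verify forward in each daughter:
Ridil: start from *dirofub.
  rule 1 (unconditioned shift): dirofub → tirofub
  rule 2: no change — tirofub
  rule 3 (unconditioned shift): tirofub → tilofub
  rule 4 (palatalisation): tilofub → silofub
  ⇒ Ridil silofub
Havatan: *dirofub
  dirofub (rule 1 does not apply)
  dirofub → dirufub   [vowel merger]
  dirufub → dirufup   [unconditioned shift]
  giving Havatan dirufup.
*dirofub is the unique common source.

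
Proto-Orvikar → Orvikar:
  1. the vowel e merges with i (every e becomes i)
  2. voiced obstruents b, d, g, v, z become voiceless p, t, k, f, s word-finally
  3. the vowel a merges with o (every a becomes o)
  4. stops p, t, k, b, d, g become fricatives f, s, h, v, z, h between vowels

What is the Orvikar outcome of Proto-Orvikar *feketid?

fihisit

Orvikar: *feketid
  feketid → fikitid   [vowel merger]
  fikitid → fikitit   [final devoicing]
  fikitit (rule 3 does not apply)
  fikitit → fihisit   [intervocalic lenition]
  giving Orvikar fihisit.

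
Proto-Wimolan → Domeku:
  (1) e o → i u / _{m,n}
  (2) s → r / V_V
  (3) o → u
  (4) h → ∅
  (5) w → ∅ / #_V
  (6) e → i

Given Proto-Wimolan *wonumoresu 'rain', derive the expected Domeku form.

unumuriru

Domeku: *wonumoresu > wunumoresu > wunumoreru > wunumureru > unumureru > unumuriru  (by pre-nasal raising, rhotacism, vowel merger, glide loss, vowel merger)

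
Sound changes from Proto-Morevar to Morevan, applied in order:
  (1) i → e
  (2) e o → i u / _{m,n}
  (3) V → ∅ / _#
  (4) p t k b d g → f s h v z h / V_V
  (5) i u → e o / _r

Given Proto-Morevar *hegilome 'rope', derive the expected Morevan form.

Morevan: *hegilome > hegelome > hegelume > hegelum > hehelum  (by vowel merger, pre-nasal raising, apocope, intervocalic lenition)

hehelum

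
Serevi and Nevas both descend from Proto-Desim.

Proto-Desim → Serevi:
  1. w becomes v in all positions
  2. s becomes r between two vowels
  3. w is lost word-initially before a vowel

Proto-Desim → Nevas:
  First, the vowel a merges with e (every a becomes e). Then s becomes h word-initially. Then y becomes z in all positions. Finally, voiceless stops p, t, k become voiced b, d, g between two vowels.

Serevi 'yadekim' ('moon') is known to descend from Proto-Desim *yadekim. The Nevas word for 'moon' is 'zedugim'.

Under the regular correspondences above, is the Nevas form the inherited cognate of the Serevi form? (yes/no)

no

Derive the expected Nevas reflex of *yadekim:
Nevas: *yadekim
  yadekim → yedekim   [vowel merger]
  yedekim (rule 2 does not apply)
  yedekim → zedekim   [unconditioned shift]
  zedekim → zedegim   [intervocalic voicing]
  giving Nevas zedegim.
The regular Nevas reflex would be 'zedegim', but the attested form is 'zedugim'. The correspondence is irregular, so they are not cognates (the Nevas form has a different source).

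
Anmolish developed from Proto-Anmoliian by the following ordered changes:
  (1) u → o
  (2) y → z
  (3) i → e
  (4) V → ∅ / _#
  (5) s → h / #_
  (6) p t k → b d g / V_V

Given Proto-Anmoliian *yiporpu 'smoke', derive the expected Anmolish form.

Anmolish: *yiporpu > yiporpo > ziporpo > zeporpo > zeporp > zeborp  (by vowel merger, unconditioned shift, vowel merger, apocope, intervocalic voicing)

zeborp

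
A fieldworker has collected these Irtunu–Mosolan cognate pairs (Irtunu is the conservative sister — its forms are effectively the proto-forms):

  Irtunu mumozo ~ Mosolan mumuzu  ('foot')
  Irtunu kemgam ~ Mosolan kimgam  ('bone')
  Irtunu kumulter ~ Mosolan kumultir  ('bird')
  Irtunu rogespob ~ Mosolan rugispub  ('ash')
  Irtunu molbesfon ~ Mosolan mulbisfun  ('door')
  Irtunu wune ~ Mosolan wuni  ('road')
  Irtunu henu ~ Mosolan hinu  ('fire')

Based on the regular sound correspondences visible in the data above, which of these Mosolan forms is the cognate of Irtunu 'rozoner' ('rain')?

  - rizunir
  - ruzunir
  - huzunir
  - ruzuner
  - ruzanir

ruzunir

mumozo ~ mumuzu, rogespob ~ rugispub — Irtunu o corresponds to Mosolan u after a consonant, before a consonant other than r, m, n, p, b, f, v.
molbesfon ~ mulbisfun — Irtunu o corresponds to Mosolan u after a consonant, before a nasal.
kumulter ~ kumultir — Irtunu e corresponds to Mosolan i after a consonant, before r.
Applying these to Irtunu 'rozoner':
  rozoner → ruzoner   (o→u after a consonant, before a consonant other than r, m, n, p, b, f, v)
  ruzoner → ruzuner   (o→u after a consonant, before a nasal)
  ruzuner → ruzunir   (e→i after a consonant, before r)
So the Mosolan cognate is 'ruzunir'.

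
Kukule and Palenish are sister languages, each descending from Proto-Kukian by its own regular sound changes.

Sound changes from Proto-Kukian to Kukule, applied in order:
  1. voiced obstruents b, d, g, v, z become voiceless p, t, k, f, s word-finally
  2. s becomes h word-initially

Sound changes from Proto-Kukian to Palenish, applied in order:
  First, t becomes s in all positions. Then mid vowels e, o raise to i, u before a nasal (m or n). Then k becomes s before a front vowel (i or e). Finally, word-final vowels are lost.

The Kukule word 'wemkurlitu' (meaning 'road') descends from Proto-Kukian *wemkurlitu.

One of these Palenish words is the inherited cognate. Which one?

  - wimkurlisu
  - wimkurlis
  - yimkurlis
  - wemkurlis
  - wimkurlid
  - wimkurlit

Palenish: *wemkurlitu
  wemkurlitu → wemkurlisu   [unconditioned shift]
  wemkurlisu → wimkurlisu   [pre-nasal raising]
  wimkurlisu (rule 3 does not apply)
  wimkurlisu → wimkurlis   [apocope]
  giving Palenish wimkurlis.

wimkurlis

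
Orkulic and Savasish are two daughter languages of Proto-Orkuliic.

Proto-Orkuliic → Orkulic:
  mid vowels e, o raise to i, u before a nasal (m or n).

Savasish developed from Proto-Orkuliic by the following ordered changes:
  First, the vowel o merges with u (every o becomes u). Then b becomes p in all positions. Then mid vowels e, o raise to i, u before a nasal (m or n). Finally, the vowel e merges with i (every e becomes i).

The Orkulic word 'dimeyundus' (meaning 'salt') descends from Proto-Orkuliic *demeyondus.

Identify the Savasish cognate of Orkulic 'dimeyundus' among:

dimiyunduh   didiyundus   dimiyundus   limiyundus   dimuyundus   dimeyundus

dimiyundus

Savasish: *demeyondus > demeyundus > dimeyundus > dimiyundus  (by vowel merger, pre-nasal raising, vowel merger)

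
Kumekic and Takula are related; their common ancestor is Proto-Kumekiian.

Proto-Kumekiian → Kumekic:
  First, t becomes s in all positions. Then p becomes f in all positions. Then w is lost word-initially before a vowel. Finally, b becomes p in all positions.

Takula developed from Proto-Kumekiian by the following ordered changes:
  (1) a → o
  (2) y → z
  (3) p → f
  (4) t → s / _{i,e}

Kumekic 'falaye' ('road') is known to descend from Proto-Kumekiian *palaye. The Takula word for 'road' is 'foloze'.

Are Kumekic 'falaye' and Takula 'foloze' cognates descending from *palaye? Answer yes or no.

yes

Derive the expected Takula reflex of *palaye:
Takula: *palaye > poloye > poloze > foloze  (by vowel merger, unconditioned shift, unconditioned shift)
Takula 'foloze' matches the regular reflex exactly, so the pair is cognate.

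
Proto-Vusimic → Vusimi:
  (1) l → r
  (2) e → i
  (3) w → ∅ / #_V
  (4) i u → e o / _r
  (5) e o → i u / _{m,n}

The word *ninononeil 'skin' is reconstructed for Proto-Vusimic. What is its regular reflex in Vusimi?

Vusimi: *ninononeil
  ninononeil → ninononeir   [unconditioned shift]
  ninononeir → ninononiir   [vowel merger]
  ninononiir (rule 3 does not apply)
  ninononiir → ninononier   [pre-rhotic lowering]
  ninononier → ninununier   [pre-nasal raising]
  giving Vusimi ninununier.

ninununier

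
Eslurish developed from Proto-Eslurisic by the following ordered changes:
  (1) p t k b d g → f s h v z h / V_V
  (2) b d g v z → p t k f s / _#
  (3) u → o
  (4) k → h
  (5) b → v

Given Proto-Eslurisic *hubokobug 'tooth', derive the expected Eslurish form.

hovohovoh

Eslurish: *hubokobug
  hubokobug → huvohovug   [intervocalic lenition]
  huvohovug → huvohovuk   [final devoicing]
  huvohovuk → hovohovok   [vowel merger]
  hovohovok → hovohovoh   [unconditioned shift]
  hovohovoh (rule 5 does not apply)
  giving Eslurish hovohovoh.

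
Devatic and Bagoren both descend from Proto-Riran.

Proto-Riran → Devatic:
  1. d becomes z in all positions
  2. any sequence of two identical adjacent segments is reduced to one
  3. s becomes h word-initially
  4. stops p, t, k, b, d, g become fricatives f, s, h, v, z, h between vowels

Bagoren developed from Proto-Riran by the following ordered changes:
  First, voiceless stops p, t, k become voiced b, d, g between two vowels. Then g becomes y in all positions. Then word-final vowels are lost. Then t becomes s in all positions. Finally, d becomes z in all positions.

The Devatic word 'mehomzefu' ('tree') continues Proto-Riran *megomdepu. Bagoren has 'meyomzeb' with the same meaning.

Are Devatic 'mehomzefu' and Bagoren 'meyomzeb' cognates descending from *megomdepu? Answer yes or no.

yes

Derive the expected Bagoren reflex of *megomdepu:
Bagoren: start from *megomdepu.
  rule 1 (intervocalic voicing): megomdepu → megomdebu
  rule 2 (unconditioned shift): megomdebu → meyomdebu
  rule 3 (apocope): meyomdebu → meyomdeb
  rule 4: no change — meyomdeb
  rule 5 (unconditioned shift): meyomdeb → meyomzeb
  ⇒ Bagoren meyomzeb
Bagoren 'meyomzeb' matches the regular reflex exactly, so the pair is cognate.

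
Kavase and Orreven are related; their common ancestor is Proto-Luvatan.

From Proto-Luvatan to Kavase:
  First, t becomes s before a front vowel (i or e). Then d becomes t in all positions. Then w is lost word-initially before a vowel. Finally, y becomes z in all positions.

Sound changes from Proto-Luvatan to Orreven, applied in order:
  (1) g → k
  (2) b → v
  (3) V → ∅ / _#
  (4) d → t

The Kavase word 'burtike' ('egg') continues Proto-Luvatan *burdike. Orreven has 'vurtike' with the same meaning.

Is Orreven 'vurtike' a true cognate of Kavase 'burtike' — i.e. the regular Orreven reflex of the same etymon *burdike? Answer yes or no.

Derive the expected Orreven reflex of *burdike:
Orreven: *burdike > vurdike > vurdik > vurtik  (by unconditioned shift, apocope, unconditioned shift)
The regular Orreven reflex would be 'vurtik', but the attested form is 'vurtike'. The correspondence is irregular, so they are not cognates (the Orreven form has a different source).

no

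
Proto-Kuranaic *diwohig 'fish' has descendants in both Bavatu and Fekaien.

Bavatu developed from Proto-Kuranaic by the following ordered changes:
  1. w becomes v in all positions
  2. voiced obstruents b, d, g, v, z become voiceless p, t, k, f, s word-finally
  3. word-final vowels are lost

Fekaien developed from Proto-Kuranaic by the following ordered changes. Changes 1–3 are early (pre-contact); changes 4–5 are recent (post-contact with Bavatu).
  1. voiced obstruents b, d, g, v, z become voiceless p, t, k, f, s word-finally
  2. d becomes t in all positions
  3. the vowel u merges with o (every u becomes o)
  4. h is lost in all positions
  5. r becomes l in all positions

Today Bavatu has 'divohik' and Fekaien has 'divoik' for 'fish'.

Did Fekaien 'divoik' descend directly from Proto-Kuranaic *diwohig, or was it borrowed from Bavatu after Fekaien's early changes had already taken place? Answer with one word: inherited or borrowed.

borrowed

If inherited, *diwohig would pass through all of Fekaien's changes:
Fekaien: start from *diwohig.
  rule 1 (final devoicing): diwohig → diwohik
  rule 2 (unconditioned shift): diwohik → tiwohik
  rule 3: no change — tiwohik
  rule 4 (h-loss): tiwohik → tiwoik
  rule 5: no change — tiwoik
  ⇒ Fekaien tiwoik
If borrowed from Bavatu 'divohik' after the early changes, it would undergo only the recent ones:
  rule 4 (h-loss): divohik → divoik
  rule 5 (unconditioned shift): no change (divoik)
  ⇒ as a loan: divoik
Fekaien 'divoik' matches the loan outcome 'divoik', not the inherited 'tiwoik' — it skipped the early Fekaien changes, so it was borrowed from Bavatu.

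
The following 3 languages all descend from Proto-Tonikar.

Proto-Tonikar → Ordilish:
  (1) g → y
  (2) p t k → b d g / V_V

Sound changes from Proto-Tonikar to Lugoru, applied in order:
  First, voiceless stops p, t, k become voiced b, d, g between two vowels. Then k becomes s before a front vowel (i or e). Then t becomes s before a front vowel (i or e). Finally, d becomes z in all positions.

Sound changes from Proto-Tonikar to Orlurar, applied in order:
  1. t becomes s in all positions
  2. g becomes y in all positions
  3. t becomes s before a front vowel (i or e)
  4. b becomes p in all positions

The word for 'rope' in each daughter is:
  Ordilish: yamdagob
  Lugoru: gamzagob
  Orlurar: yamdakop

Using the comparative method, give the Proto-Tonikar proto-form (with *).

Position 6: Ordilish has g, Lugoru has g, Orlurar has k. Orlurar preserves k here (none of its changes turn any other segment into k), so the proto-segment is *k.
Position 8: Ordilish has b, Lugoru has b, Orlurar has p. Taking the neighbouring segments as reconstructed: Ordilish b can only go back to *b; Lugoru b can only go back to *b; Orlurar p could go back to *p or *b — the one source consistent with every daughter is *b.
Position 4: Ordilish has d, Lugoru has z, Orlurar has d. Orlurar preserves d here (none of its changes turn any other segment into d), so the proto-segment is *d.
This points to *gamdakob. Verify forward in each daughter:
Ordilish: *gamdakob
  gamdakob → yamdakob   [unconditioned shift]
  yamdakob → yamdagob   [intervocalic voicing]
  giving Ordilish yamdagob.
Lugoru: start from *gamdakob.
  rule 1 (intervocalic voicing): gamdakob → gamdagob
  rule 2: no change — gamdagob
  rule 3: no change — gamdagob
  rule 4 (unconditioned shift): gamdagob → gamzagob
  ⇒ Lugoru gamzagob
Orlurar: start from *gamdakob.
  rule 1: no change — gamdakob
  rule 2 (unconditioned shift): gamdakob → yamdakob
  rule 3: no change — yamdakob
  rule 4 (unconditioned shift): yamdakob → yamdakop
  ⇒ Orlurar yamdakop
*gamdakob is the unique common source.

*gamdakob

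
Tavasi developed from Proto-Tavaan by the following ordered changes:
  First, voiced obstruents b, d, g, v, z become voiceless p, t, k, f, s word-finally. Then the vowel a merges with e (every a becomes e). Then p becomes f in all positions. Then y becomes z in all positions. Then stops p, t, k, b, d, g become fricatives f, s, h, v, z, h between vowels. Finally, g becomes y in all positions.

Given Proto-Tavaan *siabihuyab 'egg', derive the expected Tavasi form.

sievihuzef

Tavasi: start from *siabihuyab.
  rule 1 (final devoicing): siabihuyab → siabihuyap
  rule 2 (vowel merger): siabihuyap → siebihuyep
  rule 3 (unconditioned shift): siebihuyep → siebihuyef
  rule 4 (unconditioned shift): siebihuyef → siebihuzef
  rule 5 (intervocalic lenition): siebihuzef → sievihuzef
  rule 6: no change — sievihuzef
  ⇒ Tavasi sievihuzef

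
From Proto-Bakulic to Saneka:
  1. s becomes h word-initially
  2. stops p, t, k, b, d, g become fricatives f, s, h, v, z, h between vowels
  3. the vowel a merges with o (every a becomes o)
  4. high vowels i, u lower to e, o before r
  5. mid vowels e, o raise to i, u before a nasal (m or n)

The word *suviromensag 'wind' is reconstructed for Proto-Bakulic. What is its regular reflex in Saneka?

huveruminsog

Saneka: start from *suviromensag.
  rule 1 (debuccalisation): suviromensag → huviromensag
  rule 2: no change — huviromensag
  rule 3 (vowel merger): huviromensag → huviromensog
  rule 4 (pre-rhotic lowering): huviromensog → huveromensog
  rule 5 (pre-nasal raising): huveromensog → huveruminsog
  ⇒ Saneka huveruminsog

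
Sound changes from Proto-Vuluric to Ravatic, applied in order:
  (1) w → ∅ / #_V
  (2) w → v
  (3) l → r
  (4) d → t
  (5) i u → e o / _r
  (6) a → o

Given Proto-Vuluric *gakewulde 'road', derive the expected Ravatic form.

gokevorte

Ravatic: *gakewulde > gakevulde > gakevurde > gakevurte > gakevorte > gokevorte  (by unconditioned shift, unconditioned shift, unconditioned shift, pre-rhotic lowering, vowel merger)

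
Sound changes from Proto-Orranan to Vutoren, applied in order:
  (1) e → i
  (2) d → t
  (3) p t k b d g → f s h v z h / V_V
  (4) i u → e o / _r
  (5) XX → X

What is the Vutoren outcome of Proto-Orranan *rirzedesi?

rerzisisi

Vutoren: start from *rirzedesi.
  rule 1 (vowel merger): rirzedesi → rirzidisi
  rule 2 (unconditioned shift): rirzidisi → rirzitisi
  rule 3 (intervocalic lenition): rirzitisi → rirzisisi
  rule 4 (pre-rhotic lowering): rirzisisi → rerzisisi
  rule 5: no change — rerzisisi
  ⇒ Vutoren rerzisisi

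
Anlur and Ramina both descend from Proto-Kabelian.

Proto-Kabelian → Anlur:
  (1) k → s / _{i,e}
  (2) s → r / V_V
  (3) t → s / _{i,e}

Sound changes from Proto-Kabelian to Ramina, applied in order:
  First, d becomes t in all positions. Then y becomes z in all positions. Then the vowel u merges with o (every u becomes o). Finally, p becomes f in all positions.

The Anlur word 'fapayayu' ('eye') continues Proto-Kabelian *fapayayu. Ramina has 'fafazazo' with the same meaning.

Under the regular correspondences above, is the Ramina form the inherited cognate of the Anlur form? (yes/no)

Derive the expected Ramina reflex of *fapayayu:
Ramina: start from *fapayayu.
  rule 1: no change — fapayayu
  rule 2 (unconditioned shift): fapayayu → fapazazu
  rule 3 (vowel merger): fapazazu → fapazazo
  rule 4 (unconditioned shift): fapazazo → fafazazo
  ⇒ Ramina fafazazo
Ramina 'fafazazo' matches the regular reflex exactly, so the pair is cognate.

yes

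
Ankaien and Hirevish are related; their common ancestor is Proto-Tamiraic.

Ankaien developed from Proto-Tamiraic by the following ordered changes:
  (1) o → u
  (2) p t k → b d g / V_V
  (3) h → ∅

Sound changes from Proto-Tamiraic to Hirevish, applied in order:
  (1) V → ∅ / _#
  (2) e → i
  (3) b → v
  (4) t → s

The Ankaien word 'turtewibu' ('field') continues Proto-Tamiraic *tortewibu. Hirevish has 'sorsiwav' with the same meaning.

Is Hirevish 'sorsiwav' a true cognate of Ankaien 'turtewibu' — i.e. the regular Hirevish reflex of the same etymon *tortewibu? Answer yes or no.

Derive the expected Hirevish reflex of *tortewibu:
Hirevish: start from *tortewibu.
  rule 1 (apocope): tortewibu → tortewib
  rule 2 (vowel merger): tortewib → tortiwib
  rule 3 (unconditioned shift): tortiwib → tortiwiv
  rule 4 (unconditioned shift): tortiwiv → sorsiwiv
  ⇒ Hirevish sorsiwiv
The regular Hirevish reflex would be 'sorsiwiv', but the attested form is 'sorsiwav'. The correspondence is irregular, so they are not cognates (the Hirevish form has a different source).

no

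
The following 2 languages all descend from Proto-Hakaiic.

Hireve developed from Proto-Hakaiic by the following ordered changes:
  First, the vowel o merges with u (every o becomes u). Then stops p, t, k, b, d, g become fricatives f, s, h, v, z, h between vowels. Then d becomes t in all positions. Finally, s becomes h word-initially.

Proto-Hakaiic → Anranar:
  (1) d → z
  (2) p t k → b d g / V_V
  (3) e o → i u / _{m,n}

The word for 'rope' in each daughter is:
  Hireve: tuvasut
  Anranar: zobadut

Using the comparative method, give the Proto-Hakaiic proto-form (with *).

*dobatut

Position 1: Hireve has t, Anranar has z. Taking the neighbouring segments as reconstructed: Hireve t could go back to *t or *d; Anranar z could go back to *d or *z — the one source consistent with every daughter is *d.
Position 5: Hireve has s, Anranar has d. In Anranar, d can only continue *t, so the proto-segment is *t.
Verify the candidate proto-form against each daughter:
Hireve: *dobatut > dubatut > duvasut > tuvasut  (by vowel merger, intervocalic lenition, unconditioned shift)
Anranar: start from *dobatut.
  rule 1 (unconditioned shift): dobatut → zobatut
  rule 2 (intervocalic voicing): zobatut → zobadut
  rule 3: no change — zobadut
  ⇒ Anranar zobadut
No other proto-form is consistent with every reflex, so the reconstruction is *dobatut.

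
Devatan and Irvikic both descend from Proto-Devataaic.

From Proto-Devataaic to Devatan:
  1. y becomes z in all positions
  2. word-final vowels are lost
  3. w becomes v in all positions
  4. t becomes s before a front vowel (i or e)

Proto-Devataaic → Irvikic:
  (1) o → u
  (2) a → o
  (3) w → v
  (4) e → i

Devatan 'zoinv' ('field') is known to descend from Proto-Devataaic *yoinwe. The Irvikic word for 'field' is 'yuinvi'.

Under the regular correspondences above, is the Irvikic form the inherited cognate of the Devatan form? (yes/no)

Derive the expected Irvikic reflex of *yoinwe:
Irvikic: *yoinwe
  yoinwe → yuinwe   [vowel merger]
  yuinwe (rule 2 does not apply)
  yuinwe → yuinve   [unconditioned shift]
  yuinve → yuinvi   [vowel merger]
  giving Irvikic yuinvi.
Irvikic 'yuinvi' matches the regular reflex exactly, so the pair is cognate.

yes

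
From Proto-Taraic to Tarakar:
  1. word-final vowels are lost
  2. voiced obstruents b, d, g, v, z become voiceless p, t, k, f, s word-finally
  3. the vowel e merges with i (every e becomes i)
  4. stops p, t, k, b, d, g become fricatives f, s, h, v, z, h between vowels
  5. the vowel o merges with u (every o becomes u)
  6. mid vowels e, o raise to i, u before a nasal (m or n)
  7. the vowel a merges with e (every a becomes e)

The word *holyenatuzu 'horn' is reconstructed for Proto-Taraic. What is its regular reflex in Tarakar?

hulyinesus

Tarakar: *holyenatuzu > holyenatuz > holyenatus > holyinatus > holyinasus > hulyinasus > hulyinesus  (by apocope, final devoicing, vowel merger, intervocalic lenition, vowel merger, vowel merger)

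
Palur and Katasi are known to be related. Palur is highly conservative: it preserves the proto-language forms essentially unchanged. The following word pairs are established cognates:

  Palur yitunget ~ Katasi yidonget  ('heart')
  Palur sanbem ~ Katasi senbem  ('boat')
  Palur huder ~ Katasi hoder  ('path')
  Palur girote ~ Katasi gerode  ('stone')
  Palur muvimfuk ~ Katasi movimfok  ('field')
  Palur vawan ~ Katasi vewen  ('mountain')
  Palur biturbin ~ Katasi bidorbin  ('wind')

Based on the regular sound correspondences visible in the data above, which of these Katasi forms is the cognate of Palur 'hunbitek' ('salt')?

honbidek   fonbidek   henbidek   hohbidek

yitunget ~ yidonget — Palur u corresponds to Katasi o after a consonant, before a nasal.
girote ~ gerode — Palur t corresponds to Katasi d between vowels (before a front vowel).
Applying these to Palur 'hunbitek':
  hunbitek → honbitek   (u→o after a consonant, before a nasal)
  honbitek → honbidek   (t→d between vowels (before a front vowel))
So the Katasi cognate is 'honbidek'.

honbidek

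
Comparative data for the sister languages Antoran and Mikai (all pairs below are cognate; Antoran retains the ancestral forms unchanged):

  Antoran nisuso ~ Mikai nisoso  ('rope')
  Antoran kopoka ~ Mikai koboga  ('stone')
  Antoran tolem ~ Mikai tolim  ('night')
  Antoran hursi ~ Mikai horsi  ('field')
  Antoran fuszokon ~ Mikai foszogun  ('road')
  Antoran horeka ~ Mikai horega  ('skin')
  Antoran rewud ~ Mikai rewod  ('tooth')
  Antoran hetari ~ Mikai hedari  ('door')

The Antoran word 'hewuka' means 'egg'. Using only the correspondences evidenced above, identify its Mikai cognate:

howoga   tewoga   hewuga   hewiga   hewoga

hewoga

nisuso ~ nisoso, fuszokon ~ foszogun — Antoran u corresponds to Mikai o after a consonant, before a consonant other than r, m, n, p, b, f, v.
kopoka ~ koboga, horeka ~ horega — Antoran k corresponds to Mikai g between vowels (before a back vowel).
Applying these to Antoran 'hewuka':
  hewuka → hewoka   (u→o after a consonant, before a consonant other than r, m, n, p, b, f, v)
  hewoka → hewoga   (k→g between vowels (before a back vowel))
So the Mikai cognate is 'hewoga'.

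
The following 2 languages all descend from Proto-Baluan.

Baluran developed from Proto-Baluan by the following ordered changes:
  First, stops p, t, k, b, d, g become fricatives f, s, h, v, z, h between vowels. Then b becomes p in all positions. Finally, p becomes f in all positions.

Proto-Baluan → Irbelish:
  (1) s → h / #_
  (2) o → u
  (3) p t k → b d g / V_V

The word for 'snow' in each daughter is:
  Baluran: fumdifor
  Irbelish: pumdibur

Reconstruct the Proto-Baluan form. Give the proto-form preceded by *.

*pumdipor

Position 6: Baluran has f, Irbelish has b. Taking the neighbouring segments as reconstructed: Baluran f could go back to *p or *f; Irbelish b could go back to *p or *b — the one source consistent with every daughter is *p.
Position 7: Baluran has o, Irbelish has u. Baluran preserves o here (none of its changes turn any other segment into o), so the proto-segment is *o.
Position 1: Baluran has f, Irbelish has p. Irbelish preserves p here (none of its changes turn any other segment into p), so the proto-segment is *p.
This points to *pumdipor. Verify forward in each daughter:
Baluran: start from *pumdipor.
  rule 1 (intervocalic lenition): pumdipor → pumdifor
  rule 2: no change — pumdifor
  rule 3 (unconditioned shift): pumdifor → fumdifor
  ⇒ Baluran fumdifor
Irbelish: start from *pumdipor.
  rule 1: no change — pumdipor
  rule 2 (vowel merger): pumdipor → pumdipur
  rule 3 (intervocalic voicing): pumdipur → pumdibur
  ⇒ Irbelish pumdibur
Only *pumdipor yields all of Baluran fumdifor, Irbelish pumdibur.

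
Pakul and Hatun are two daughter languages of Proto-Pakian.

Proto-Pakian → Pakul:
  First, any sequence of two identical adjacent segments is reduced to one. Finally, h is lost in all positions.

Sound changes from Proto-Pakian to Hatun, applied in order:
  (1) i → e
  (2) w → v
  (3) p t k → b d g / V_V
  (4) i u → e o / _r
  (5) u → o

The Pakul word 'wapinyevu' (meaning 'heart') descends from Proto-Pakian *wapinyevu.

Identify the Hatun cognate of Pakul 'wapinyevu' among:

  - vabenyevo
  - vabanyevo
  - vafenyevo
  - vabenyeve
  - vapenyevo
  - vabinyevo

vabenyevo

Hatun: *wapinyevu > wapenyevu > vapenyevu > vabenyevu > vabenyevo  (by vowel merger, unconditioned shift, intervocalic voicing, vowel merger)
Only 'vabenyevo' matches the regular Hatun development of *wapinyevu.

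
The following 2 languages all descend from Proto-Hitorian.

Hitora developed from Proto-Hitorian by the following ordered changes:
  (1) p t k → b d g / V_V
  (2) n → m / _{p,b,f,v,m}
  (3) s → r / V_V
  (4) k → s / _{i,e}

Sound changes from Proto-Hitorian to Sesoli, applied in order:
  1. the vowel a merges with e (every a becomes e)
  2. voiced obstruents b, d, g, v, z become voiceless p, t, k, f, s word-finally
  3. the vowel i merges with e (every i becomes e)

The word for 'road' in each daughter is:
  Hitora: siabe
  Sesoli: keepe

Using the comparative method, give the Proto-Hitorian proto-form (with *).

*kiape

Position 3: Hitora has a, Sesoli has e. Hitora preserves a here (none of its changes turn any other segment into a), so the proto-segment is *a.
Position 4: Hitora has b, Sesoli has p. Taking the neighbouring segments as reconstructed: Hitora b could go back to *p or *b; Sesoli p can only go back to *p — the one source consistent with every daughter is *p.
This points to *kiape. Verify forward in each daughter:
Hitora: start from *kiape.
  rule 1 (intervocalic voicing): kiape → kiabe
  rule 2: no change — kiabe
  rule 3: no change — kiabe
  rule 4 (palatalisation): kiabe → siabe
  ⇒ Hitora siabe
Sesoli: *kiape > kiepe > keepe  (by vowel merger, vowel merger)
No other proto-form is consistent with every reflex, so the reconstruction is *kiape.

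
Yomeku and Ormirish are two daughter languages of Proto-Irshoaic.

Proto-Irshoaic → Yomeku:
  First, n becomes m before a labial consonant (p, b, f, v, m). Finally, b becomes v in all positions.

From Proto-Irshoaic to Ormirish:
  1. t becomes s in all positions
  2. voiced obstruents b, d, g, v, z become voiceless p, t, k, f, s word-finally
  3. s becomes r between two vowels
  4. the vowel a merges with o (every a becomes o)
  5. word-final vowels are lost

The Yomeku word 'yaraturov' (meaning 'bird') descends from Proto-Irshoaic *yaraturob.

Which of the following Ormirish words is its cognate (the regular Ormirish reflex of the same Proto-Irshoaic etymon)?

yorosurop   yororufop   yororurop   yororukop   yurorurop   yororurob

Ormirish: *yaraturob
  yaraturob → yarasurob   [unconditioned shift]
  yarasurob → yarasurop   [final devoicing]
  yarasurop → yararurop   [rhotacism]
  yararurop → yororurop   [vowel merger]
  yororurop (rule 5 does not apply)
  giving Ormirish yororurop.
The other candidates each miss or misapply at least one Ormirish change.

yororurop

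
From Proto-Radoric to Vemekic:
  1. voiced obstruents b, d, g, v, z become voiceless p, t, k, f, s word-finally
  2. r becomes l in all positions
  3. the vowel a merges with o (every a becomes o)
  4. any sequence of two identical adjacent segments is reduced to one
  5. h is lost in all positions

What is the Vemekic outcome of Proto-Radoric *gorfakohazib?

golfokoozip

Vemekic: *gorfakohazib
  gorfakohazib → gorfakohazip   [final devoicing]
  gorfakohazip → golfakohazip   [unconditioned shift]
  golfakohazip → golfokohozip   [vowel merger]
  golfokohozip (rule 4 does not apply)
  golfokohozip → golfokoozip   [h-loss]
  giving Vemekic golfokoozip.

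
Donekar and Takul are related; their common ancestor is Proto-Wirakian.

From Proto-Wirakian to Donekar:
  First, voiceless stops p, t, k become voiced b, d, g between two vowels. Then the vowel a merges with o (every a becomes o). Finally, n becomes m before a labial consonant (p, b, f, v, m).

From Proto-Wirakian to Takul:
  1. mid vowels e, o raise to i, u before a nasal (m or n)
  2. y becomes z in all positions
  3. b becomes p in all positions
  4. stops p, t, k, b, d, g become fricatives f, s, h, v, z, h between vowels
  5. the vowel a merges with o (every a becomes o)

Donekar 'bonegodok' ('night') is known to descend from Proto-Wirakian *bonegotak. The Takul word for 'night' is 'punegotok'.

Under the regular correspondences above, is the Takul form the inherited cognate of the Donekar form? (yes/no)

no

Derive the expected Takul reflex of *bonegotak:
Takul: *bonegotak
  bonegotak → bunegotak   [pre-nasal raising]
  bunegotak (rule 2 does not apply)
  bunegotak → punegotak   [unconditioned shift]
  punegotak → punehosak   [intervocalic lenition]
  punehosak → punehosok   [vowel merger]
  giving Takul punehosok.
The regular Takul reflex would be 'punehosok', but the attested form is 'punegotok'. The correspondence is irregular, so they are not cognates (the Takul form has a different source).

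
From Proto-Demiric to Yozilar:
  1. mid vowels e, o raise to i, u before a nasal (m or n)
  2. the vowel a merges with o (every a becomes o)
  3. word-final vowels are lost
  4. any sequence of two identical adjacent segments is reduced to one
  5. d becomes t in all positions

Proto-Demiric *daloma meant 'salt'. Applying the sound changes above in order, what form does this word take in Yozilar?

tolum

Yozilar: *daloma > daluma > dolumo > dolum > tolum  (by pre-nasal raising, vowel merger, apocope, unconditioned shift)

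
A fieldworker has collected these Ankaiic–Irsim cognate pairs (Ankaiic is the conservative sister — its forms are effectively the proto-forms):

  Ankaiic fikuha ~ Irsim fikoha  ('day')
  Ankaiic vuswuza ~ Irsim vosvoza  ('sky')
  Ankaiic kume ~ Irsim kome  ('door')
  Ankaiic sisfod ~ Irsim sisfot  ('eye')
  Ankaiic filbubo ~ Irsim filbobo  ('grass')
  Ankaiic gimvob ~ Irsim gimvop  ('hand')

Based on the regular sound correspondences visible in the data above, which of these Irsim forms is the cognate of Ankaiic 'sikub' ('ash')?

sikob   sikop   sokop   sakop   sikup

sikop

filbubo ~ filbobo — Ankaiic u corresponds to Irsim o after a consonant, before a labial obstruent.
gimvob ~ gimvop — Ankaiic b corresponds to Irsim p word-finally.
Applying these to Ankaiic 'sikub':
  sikub → sikob   (u→o after a consonant, before a labial obstruent)
  sikob → sikop   (b→p word-finally)
So the Irsim cognate is 'sikop'.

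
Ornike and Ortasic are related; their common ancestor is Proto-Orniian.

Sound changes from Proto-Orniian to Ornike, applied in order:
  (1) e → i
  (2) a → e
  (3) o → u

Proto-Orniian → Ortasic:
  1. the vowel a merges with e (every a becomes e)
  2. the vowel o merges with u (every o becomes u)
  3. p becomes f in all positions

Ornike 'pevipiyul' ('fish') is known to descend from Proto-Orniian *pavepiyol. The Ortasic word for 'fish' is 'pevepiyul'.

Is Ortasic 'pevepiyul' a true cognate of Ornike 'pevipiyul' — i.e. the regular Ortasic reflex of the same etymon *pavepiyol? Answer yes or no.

no

Derive the expected Ortasic reflex of *pavepiyol:
Ortasic: *pavepiyol > pevepiyol > pevepiyul > fevefiyul  (by vowel merger, vowel merger, unconditioned shift)
The regular Ortasic reflex would be 'fevefiyul', but the attested form is 'pevepiyul'. The correspondence is irregular, so they are not cognates (the Ortasic form has a different source).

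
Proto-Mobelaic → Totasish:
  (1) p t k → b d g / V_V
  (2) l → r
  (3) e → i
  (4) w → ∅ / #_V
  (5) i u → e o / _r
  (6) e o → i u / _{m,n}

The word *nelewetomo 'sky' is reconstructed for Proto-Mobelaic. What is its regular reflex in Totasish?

Totasish: *nelewetomo > nelewedomo > nerewedomo > niriwidomo > neriwidomo > neriwidumo  (by intervocalic voicing, unconditioned shift, vowel merger, pre-rhotic lowering, pre-nasal raising)

neriwidumo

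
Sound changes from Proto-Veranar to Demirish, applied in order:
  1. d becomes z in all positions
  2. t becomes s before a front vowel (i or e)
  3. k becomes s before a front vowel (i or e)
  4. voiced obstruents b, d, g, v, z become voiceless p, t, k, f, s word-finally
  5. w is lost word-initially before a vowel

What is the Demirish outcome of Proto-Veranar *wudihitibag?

uzihisibak

Demirish: *wudihitibag
  wudihitibag → wuzihitibag   [unconditioned shift]
  wuzihitibag → wuzihisibag   [palatalisation]
  wuzihisibag (rule 3 does not apply)
  wuzihisibag → wuzihisibak   [final devoicing]
  wuzihisibak → uzihisibak   [glide loss]
  giving Demirish uzihisibak.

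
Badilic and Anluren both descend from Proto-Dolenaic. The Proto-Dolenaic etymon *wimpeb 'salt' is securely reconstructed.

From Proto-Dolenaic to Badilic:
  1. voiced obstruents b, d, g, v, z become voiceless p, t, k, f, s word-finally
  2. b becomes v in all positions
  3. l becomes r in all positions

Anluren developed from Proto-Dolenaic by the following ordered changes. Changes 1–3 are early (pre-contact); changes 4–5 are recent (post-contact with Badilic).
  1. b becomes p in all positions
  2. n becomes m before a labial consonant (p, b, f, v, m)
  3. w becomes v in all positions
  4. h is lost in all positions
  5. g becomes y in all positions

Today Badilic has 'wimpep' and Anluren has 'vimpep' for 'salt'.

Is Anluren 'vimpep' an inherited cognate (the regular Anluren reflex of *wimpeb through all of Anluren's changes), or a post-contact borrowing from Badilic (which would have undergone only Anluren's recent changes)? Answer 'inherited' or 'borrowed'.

inherited

If inherited, *wimpeb would pass through all of Anluren's changes:
Anluren: start from *wimpeb.
  rule 1 (unconditioned shift): wimpeb → wimpep
  rule 2: no change — wimpep
  rule 3 (unconditioned shift): wimpep → vimpep
  rule 4: no change — vimpep
  rule 5: no change — vimpep
  ⇒ Anluren vimpep
If borrowed from Badilic 'wimpep' after the early changes, it would undergo only the recent ones:
  rule 4 (h-loss): no change (wimpep)
  rule 5 (unconditioned shift): no change (wimpep)
  ⇒ as a loan: wimpep
Anluren 'vimpep' matches the inherited outcome exactly, so it is an inherited cognate, not a loan.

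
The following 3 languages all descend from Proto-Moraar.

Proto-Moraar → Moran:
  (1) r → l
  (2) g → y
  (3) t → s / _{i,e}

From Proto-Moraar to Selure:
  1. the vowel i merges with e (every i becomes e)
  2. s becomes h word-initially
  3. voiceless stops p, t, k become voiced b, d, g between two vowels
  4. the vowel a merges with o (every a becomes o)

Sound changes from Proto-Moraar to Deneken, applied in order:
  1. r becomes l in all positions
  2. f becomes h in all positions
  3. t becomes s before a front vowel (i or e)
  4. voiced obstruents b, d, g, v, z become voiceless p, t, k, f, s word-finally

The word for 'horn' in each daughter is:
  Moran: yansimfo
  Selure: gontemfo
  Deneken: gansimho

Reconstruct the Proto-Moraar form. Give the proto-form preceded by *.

*gantimfo

Position 5: Moran has i, Selure has e, Deneken has i. Moran preserves i here (none of its changes turn any other segment into i), so the proto-segment is *i.
Position 4: Moran has s, Selure has t, Deneken has s. Selure preserves t here (none of its changes turn any other segment into t), so the proto-segment is *t.
Position 1: Moran has y, Selure has g, Deneken has g. Deneken preserves g here (none of its changes turn any other segment into g), so the proto-segment is *g.
Continuing position by position gives *gantimfo; check it forward:
Moran: *gantimfo
  gantimfo (rule 1 does not apply)
  gantimfo → yantimfo   [unconditioned shift]
  yantimfo → yansimfo   [palatalisation]
  giving Moran yansimfo.
Selure: start from *gantimfo.
  rule 1 (vowel merger): gantimfo → gantemfo
  rule 2: no change — gantemfo
  rule 3: no change — gantemfo
  rule 4 (vowel merger): gantemfo → gontemfo
  ⇒ Selure gontemfo
Deneken: *gantimfo
  gantimfo (rule 1 does not apply)
  gantimfo → gantimho   [unconditioned shift]
  gantimho → gansimho   [palatalisation]
  gansimho (rule 4 does not apply)
  giving Deneken gansimho.
*gantimfo is the unique common source.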